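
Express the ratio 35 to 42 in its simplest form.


GCD(35, 42) = 7
35/7 : 42/7
= 5:6

5:6


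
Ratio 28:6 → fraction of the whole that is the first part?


Total parts = 28 + 6 = 34
First part: 28/34 = 14/17
= 14/17

14/17


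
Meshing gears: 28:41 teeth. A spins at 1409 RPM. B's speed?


Gear ratio = 28:41 = 28:41
RPM_B = RPM_A × (teeth_A / teeth_B)
= 1409 × (28/41)
= 962.2 RPM

962.2 RPM


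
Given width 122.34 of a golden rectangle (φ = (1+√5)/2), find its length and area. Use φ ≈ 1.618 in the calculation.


φ = (1 + √5) / 2 ≈ 1.618
Length = width × φ = 122.34 × 1.618 = 197.94612
≈ 197.95
Area = width × length = 122.34 × 197.94612 = 24216.7283208 ≈ 24216.73
= Length: 197.95, Area: 24216.73

Length: 197.95, Area: 24216.73


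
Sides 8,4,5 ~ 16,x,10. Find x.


Scale factor = 16/8 = 2
Missing side = 4 × 2
= 8.0

8.0


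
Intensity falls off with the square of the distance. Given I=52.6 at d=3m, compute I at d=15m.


I₁d₁² = I₂d₂²
I₂ = I₁ × (d₁/d₂)²
= 52.6 × (3/15)²
= 52.6 × 9/225
= 473.4/225
= 2.1040

2.1040


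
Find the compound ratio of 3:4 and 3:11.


Compound ratio = (3×3) : (4×11)
= 9:44
GCD = 1
= 9:44

9:44


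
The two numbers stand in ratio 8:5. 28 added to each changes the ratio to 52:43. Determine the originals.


Let A = 8k, B = 5k.
(8k + 28) / (5k + 28) = 52/43
Cross-multiply: 43(8k + 28) = 52(5k + 28)
344k + 1204 = 260k + 1456
344k - 260k = 1456 - 1204
84k = 252
k = 252/84 = 3
A = 8×3 = 24, B = 5×3 = 15
= A = 24, B = 15

A = 24, B = 15


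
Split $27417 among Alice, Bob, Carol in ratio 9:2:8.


Total parts = 9 + 2 + 8 = 19
Alice: 27417 × 9/19 = 12987.00
Bob: 27417 × 2/19 = 2886.00
Carol: 27417 × 8/19 = 11544.00
= Alice: $12987.00, Bob: $2886.00, Carol: $11544.00

Alice: $12987.00, Bob: $2886.00, Carol: $11544.00


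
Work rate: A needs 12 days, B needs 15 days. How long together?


Rate of A = 1/12 per day
Rate of B = 1/15 per day
Combined rate = 1/12 + 1/15 = 27/180 = 0.1500 per day
Days = 1 / combined rate = 180/27
≈ 6.67 days

6.67 days


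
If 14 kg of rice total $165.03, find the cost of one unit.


Unit rate = total / quantity
= 165.03 / 14
= $11.79 per unit

$11.79 per unit


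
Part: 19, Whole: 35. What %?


Percentage = (part / whole) × 100
= (19 / 35) × 100
≈ 54.29%

54.29%


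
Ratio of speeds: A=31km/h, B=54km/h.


Ratio = 31:54
GCD = 1
Simplified = 31:54
Time ratio (same distance) = 54:31
Speed ratio = 31:54

31:54


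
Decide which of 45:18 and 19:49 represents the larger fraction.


45/18 = 2.5000
19/49 = 0.3878
2.5000 > 0.3878, so 45:18 is greater
= 45:18

45:18


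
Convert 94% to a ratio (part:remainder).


94% means 94 parts out of 100; remainder = 6
Part : remainder = 94:6
GCD = 2
= 47:3

47:3


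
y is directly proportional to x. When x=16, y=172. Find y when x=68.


Direct proportion: y/x = constant
k = 172/16 = 10.7500
y₂ = k × 68 = 172 × 68 / 16 = 11696/16
= 731.00

731.00


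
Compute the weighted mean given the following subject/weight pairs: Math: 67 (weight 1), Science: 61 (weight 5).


Numerator = 67×1 + 61×5
= 67 + 305
= 372
Total weight = 6
Weighted avg = 372/6
= 62.00

62.00


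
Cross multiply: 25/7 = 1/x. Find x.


Cross multiply: 25 × x = 7 × 1
25x = 7
x = 7 / 25
= 0.28

0.28


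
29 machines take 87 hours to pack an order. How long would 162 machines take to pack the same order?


Inverse proportion: x × y = constant
k = 29 × 87 = 2523
y₂ = k / 162 = 2523 / 162
= 15.57

15.57


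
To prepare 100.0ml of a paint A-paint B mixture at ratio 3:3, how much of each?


Total parts = 3 + 3 = 6
paint A: 100.0 × 3/6 = 50.0ml
paint B: 100.0 × 3/6 = 50.0ml
= 50.0ml and 50.0ml

50.0ml and 50.0ml


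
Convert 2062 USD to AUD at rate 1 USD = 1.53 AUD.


Amount × rate = 2062 × 1.53
= 3154.86 AUD

3154.86 AUD


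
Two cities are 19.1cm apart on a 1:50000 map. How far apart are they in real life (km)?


Real distance = map distance × scale
= 19.1cm × 50000
= 955000 cm = 9550.0 m
= 9.550 km

9.550 km


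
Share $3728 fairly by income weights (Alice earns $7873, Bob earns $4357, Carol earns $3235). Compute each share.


Total income = 7873 + 4357 + 3235 = $15465
Alice: $3728 × 7873/15465 = $1897.87
Bob: $3728 × 4357/15465 = $1050.30
Carol: $3728 × 3235/15465 = $779.83
= Alice: $1897.87, Bob: $1050.30, Carol: $779.83

Alice: $1897.87, Bob: $1050.30, Carol: $779.83


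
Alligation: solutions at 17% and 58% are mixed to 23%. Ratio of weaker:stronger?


Let x parts of 17% mix with y parts of 58%.
17x + 58y = 23(x + y)
17x + 58y = 23x + 23y
x(17 - 23) = y(23 - 58)
x/y = (58 - 23)/(23 - 17) = 35/6
Simplify: 35:6
= 35:6

35:6


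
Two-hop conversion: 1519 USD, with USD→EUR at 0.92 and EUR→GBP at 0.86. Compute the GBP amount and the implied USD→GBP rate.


Step 1: 1519 USD × 0.92 = 1397.48 EUR
Step 2: 1397.48 EUR × 0.86 = 1201.83 GBP
Implied rate USD→GBP = 0.92 × 0.86 = 0.7912
= 1201.83 GBP; implied rate 0.7912 GBP/USD

1201.83 GBP; implied rate 0.7912 GBP/USD


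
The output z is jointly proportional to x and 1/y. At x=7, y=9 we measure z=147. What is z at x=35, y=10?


z = k·x/y
Solve for k using the known point: k = z·y/x = 147×9/7 = 1323/7 = 189.0000
Now evaluate at x=35, y=10:
z = k × 35 / 10 = (1323 × 35) / (7 × 10) = 46305/70
= 661.5000

661.5000


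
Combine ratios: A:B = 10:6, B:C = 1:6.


Match B: multiply A:B by 1 → 10:6
Multiply B:C by 6 → 6:36
Combined: 10:6:36
GCD = 2
= 5:3:18

5:3:18


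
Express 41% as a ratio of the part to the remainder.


41% means 41 parts out of 100; remainder = 59
Part : remainder = 41:59
GCD = 1
= 41:59

41:59


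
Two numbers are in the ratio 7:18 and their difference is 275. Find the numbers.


Let A = 7k, B = 18k.
18k - 7k = 275
11k = 275 → k = 275/11 = 25
A = 7×25 = 175, B = 18×25 = 450
= A = 175, B = 450

A = 175, B = 450


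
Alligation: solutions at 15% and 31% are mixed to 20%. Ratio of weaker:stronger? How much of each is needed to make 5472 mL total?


Let x parts of 15% mix with y parts of 31%.
15x + 31y = 20(x + y)
15x + 31y = 20x + 20y
x(15 - 20) = y(20 - 31)
x/y = (31 - 20)/(20 - 15) = 11/5
Simplify: 11:5
Total parts = 16; one part = 5472/16 = 342.00 mL
15% solution: 11×342.00 = 3762.00 mL
31% solution: 5×342.00 = 1710.00 mL
= ratio 11:5; 3762.00 mL and 1710.00 mL

ratio 11:5; 3762.00 mL and 1710.00 mL


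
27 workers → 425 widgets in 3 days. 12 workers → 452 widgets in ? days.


Days ∝ work / workers, so d₂ = d₁ × (m₁/m₂) × (w₂/w₁)
Workers factor (inverse): 27/12 = 2.2500
Work factor (direct): 452/425 ≈ 1.0635
d₂ = 3 × 27/12 × 452/425 = (3 × 27 × 452) / (12 × 425) = 36612/5100
≈ 7.18 days

7.18 days


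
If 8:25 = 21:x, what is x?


Cross multiply: 8 × x = 25 × 21
8x = 525
x = 525 / 8
= 65.63

65.63


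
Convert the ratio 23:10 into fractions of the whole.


Total parts = 23 + 10 = 33
First part: 23/33 = 23/33
Second part: 10/33 = 10/33
= 23/33 and 10/33

23/33 and 10/33


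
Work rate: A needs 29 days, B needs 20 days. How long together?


Rate of A = 1/29 per day
Rate of B = 1/20 per day
Combined rate = 1/29 + 1/20 = 49/580 ≈ 0.0845 per day
Days = 1 / combined rate = 580/49
≈ 11.84 days

11.84 days


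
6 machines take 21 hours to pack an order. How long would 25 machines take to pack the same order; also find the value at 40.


Inverse proportion: x × y = constant
k = 6 × 21 = 126
At x=25: k/25 = 5.04
At x=40: k/40 = 3.15
= 5.04 and 3.15

5.04 and 3.15


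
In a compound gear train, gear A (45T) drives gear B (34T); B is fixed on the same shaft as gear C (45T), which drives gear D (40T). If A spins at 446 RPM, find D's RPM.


Stage 1: RPM_B = RPM_A × t_A/t_B = 446 × 45/34 = 20070/34 ≈ 590.29
B and C share a shaft → RPM_C = RPM_B
Stage 2: RPM_D = RPM_C × t_C/t_D = RPM_A × (t_A×t_C)/(t_B×t_D)
Overall ratio = (45×45)/(34×40) = 2025/1360
RPM_D = 446 × 2025/1360 = 903150/1360
≈ 664.08 RPM

664.08 RPM


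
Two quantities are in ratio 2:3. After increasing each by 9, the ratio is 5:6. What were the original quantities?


Let A = 2k, B = 3k.
(2k + 9) / (3k + 9) = 5/6
Cross-multiply: 6(2k + 9) = 5(3k + 9)
12k + 54 = 15k + 45
12k - 15k = 45 - 54
-3k = -9
k = -9/-3 = 3
A = 2×3 = 6, B = 3×3 = 9
= A = 6, B = 9

A = 6, B = 9


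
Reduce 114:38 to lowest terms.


GCD(114, 38) = 38
114/38 : 38/38
= 3:1

3:1


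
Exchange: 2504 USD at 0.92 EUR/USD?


Amount × rate = 2504 × 0.92
= 2303.68 EUR

2303.68 EUR


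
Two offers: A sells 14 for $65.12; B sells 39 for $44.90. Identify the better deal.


Deal A: $65.12/14 = $4.6514/unit
Deal B: $44.90/39 = $1.1513/unit
B is cheaper per unit
= Deal B

Deal B


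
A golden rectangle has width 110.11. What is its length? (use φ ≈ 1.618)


φ = (1 + √5) / 2 ≈ 1.618
Length = width × φ = 110.11 × 1.618 = 178.15798
≈ 178.16

178.16


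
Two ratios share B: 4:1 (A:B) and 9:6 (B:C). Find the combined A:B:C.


Match B: multiply A:B by 9 → 36:9
Multiply B:C by 1 → 9:6
Combined: 36:9:6
GCD = 3
= 12:3:2

12:3:2


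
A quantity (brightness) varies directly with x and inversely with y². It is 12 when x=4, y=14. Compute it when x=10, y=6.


z = k·x/y²
Solve for k using the known point: k = z·y²/x = 12×196/4 = 2352/4 = 588.0000
Now evaluate at x=10, y=6:
z = k × 10 / 36 = (2352 × 10) / (4 × 36) = 23520/144
≈ 163.3333

163.3333


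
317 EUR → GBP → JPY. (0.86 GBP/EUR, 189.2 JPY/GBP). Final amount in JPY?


Step 1: 317 EUR × 0.86 = 272.62 GBP
Step 2: 272.62 GBP × 189.2 = 51579.70 JPY
Implied rate EUR→JPY = 0.86 × 189.2 = 162.7120
= 51579.70 JPY

51579.70 JPY


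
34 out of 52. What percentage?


Percentage = (part / whole) × 100
= (34 / 52) × 100
≈ 65.38%

65.38%


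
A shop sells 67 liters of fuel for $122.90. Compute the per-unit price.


Unit rate = total / quantity
= 122.90 / 67
= $1.83 per unit

$1.83 per unit


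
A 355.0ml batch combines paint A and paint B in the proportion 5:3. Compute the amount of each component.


Total parts = 5 + 3 = 8
paint A: 355.0 × 5/8 = 221.9ml
paint B: 355.0 × 3/8 = 133.1ml
= 221.9ml and 133.1ml

221.9ml and 133.1ml


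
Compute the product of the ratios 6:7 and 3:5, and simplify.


Compound ratio = (6×3) : (7×5)
= 18:35
GCD = 1
= 18:35

18:35


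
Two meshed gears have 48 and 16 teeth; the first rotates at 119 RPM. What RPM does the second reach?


Gear ratio = 48:16 = 3:1
RPM_B = RPM_A × (teeth_A / teeth_B)
= 119 × (48/16)
= 357.0 RPM

357.0 RPM


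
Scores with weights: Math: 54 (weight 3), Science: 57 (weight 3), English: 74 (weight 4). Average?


Numerator = 54×3 + 57×3 + 74×4
= 162 + 171 + 296
= 629
Total weight = 10
Weighted avg = 629/10
= 62.90

62.90


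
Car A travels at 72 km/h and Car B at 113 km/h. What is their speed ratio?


Ratio = 72:113
GCD = 1
Simplified = 72:113
Time ratio (same distance) = 113:72
Speed ratio = 72:113

72:113


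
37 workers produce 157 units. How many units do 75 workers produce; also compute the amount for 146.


Direct proportion: y/x = constant
k = 157/37 ≈ 4.2432
y at x=75: k × 75 = 157 × 75 / 37 = 11775/37 ≈ 318.24
y at x=146: k × 146 = 157 × 146 / 37 = 22922/37 ≈ 619.51
= 318.24 and 619.51

318.24 and 619.51


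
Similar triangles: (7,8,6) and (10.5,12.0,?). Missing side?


Scale factor = 10.5/7 = 1.5
Missing side = 6 × 1.5
= 9.0

9.0


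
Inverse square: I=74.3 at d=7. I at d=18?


I₁d₁² = I₂d₂²
I₂ = I₁ × (d₁/d₂)²
= 74.3 × (7/18)²
= 74.3 × 49/324
= 3640.7/324
≈ 11.2367

11.2367


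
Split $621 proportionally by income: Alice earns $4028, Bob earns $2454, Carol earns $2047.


Total income = 4028 + 2454 + 2047 = $8529
Alice: $621 × 4028/8529 = $293.28
Bob: $621 × 2454/8529 = $178.68
Carol: $621 × 2047/8529 = $149.04
= Alice: $293.28, Bob: $178.68, Carol: $149.04

Alice: $293.28, Bob: $178.68, Carol: $149.04


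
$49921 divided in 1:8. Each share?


Total parts = 1 + 8 = 9
Part 1: 49921 × 1/9 = 5546.78
Part 2: 49921 × 8/9 = 44374.22
= Part 1: $5546.78, Part 2: $44374.22

Part 1: $5546.78, Part 2: $44374.22


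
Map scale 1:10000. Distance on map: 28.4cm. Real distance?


Real distance = map distance × scale
= 28.4cm × 10000
= 284000 cm = 2840.0 m
= 2.840 km

2.840 km


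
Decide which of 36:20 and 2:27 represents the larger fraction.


36/20 = 1.8000
2/27 = 0.0741
1.8000 > 0.0741, so 36:20 is greater
= 36:20

36:20


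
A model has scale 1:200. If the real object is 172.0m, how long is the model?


Model size = real / scale
= 172.0 / 200
= 0.8600 m

0.8600 m


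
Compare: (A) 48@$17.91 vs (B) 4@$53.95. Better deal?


Deal A: $17.91/48 = $0.3731/unit
Deal B: $53.95/4 = $13.4875/unit
A is cheaper per unit
= Deal A

Deal A


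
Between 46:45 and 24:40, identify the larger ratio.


46/45 = 1.0222
24/40 = 0.6000
1.0222 > 0.6000, so 46:45 is greater
= 46:45

46:45


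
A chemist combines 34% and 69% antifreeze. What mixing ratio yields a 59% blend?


Let x parts of 34% mix with y parts of 69%.
34x + 69y = 59(x + y)
34x + 69y = 59x + 59y
x(34 - 59) = y(59 - 69)
x/y = (69 - 59)/(59 - 34) = 10/25
Simplify: 2:5
= 2:5

2:5


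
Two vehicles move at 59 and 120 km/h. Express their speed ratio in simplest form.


Ratio = 59:120
GCD = 1
Simplified = 59:120
Time ratio (same distance) = 120:59
Speed ratio = 59:120

59:120


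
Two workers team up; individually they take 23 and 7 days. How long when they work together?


Rate of A = 1/23 per day
Rate of B = 1/7 per day
Combined rate = 1/23 + 1/7 = 30/161 ≈ 0.1863 per day
Days = 1 / combined rate = 161/30
≈ 5.37 days

5.37 days


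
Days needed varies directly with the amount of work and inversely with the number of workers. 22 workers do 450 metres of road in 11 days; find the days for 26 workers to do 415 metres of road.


Days ∝ work / workers, so d₂ = d₁ × (m₁/m₂) × (w₂/w₁)
Workers factor (inverse): 22/26 ≈ 0.8462
Work factor (direct): 415/450 ≈ 0.9222
d₂ = 11 × 22/26 × 415/450 = (11 × 22 × 415) / (26 × 450) = 100430/11700
≈ 8.58 days

8.58 days


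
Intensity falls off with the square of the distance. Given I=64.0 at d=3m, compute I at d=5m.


I₁d₁² = I₂d₂²
I₂ = I₁ × (d₁/d₂)²
= 64.0 × (3/5)²
= 64.0 × 9/25
= 576/25
= 23.0400

23.0400


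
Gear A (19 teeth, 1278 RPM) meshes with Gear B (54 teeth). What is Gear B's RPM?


Gear ratio = 19:54 = 19:54
RPM_B = RPM_A × (teeth_A / teeth_B)
= 1278 × (19/54)
= 449.7 RPM

449.7 RPM


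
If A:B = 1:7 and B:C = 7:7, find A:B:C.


Match B: multiply A:B by 7 → 7:49
Multiply B:C by 7 → 49:49
Combined: 7:49:49
GCD = 7
= 1:7:7

1:7:7


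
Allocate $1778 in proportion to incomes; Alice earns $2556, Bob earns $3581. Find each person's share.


Total income = 2556 + 3581 = $6137
Alice: $1778 × 2556/6137 = $740.52
Bob: $1778 × 3581/6137 = $1037.48
= Alice: $740.52, Bob: $1037.48

Alice: $740.52, Bob: $1037.48


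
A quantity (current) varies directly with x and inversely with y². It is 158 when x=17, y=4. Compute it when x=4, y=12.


z = k·x/y²
Solve for k using the known point: k = z·y²/x = 158×16/17 = 2528/17 ≈ 148.7059
Now evaluate at x=4, y=12:
z = k × 4 / 144 = (2528 × 4) / (17 × 144) = 10112/2448
≈ 4.1307

4.1307


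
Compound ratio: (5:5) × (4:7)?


Compound ratio = (5×4) : (5×7)
= 20:35
GCD = 5
= 4:7

4:7


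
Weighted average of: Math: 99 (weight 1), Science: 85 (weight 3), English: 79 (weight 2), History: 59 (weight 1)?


Numerator = 99×1 + 85×3 + 79×2 + 59×1
= 99 + 255 + 158 + 59
= 571
Total weight = 7
Weighted avg = 571/7
= 81.57

81.57


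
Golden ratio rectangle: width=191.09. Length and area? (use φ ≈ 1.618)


φ = (1 + √5) / 2 ≈ 1.618
Length = width × φ = 191.09 × 1.618 = 309.18362
≈ 309.18
Area = width × length = 191.09 × 309.18362 = 59081.8979458 ≈ 59081.90
= Length: 309.18, Area: 59081.90

Length: 309.18, Area: 59081.90


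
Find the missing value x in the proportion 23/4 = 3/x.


Cross multiply: 23 × x = 4 × 3
23x = 12
x = 12 / 23
= 0.52

0.52


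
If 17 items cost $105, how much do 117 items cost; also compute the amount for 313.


Direct proportion: y/x = constant
k = 105/17 ≈ 6.1765
y at x=117: k × 117 = 105 × 117 / 17 = 12285/17 ≈ 722.65
y at x=313: k × 313 = 105 × 313 / 17 = 32865/17 ≈ 1933.24
= 722.65 and 1933.24

722.65 and 1933.24


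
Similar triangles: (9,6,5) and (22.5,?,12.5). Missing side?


Scale factor = 22.5/9 = 2.5
Missing side = 6 × 2.5
= 15.0

15.0


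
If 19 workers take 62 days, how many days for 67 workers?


Inverse proportion: x × y = constant
k = 19 × 62 = 1178
y₂ = k / 67 = 1178 / 67
= 17.58

17.58


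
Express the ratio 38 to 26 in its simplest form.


GCD(38, 26) = 2
38/2 : 26/2
= 19:13

19:13


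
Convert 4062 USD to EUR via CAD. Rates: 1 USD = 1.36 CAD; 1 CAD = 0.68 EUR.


Step 1: 4062 USD × 1.36 = 5524.32 CAD
Step 2: 5524.32 CAD × 0.68 = 3756.54 EUR
Implied rate USD→EUR = 1.36 × 0.68 = 0.9248
= 3756.54 EUR

3756.54 EUR


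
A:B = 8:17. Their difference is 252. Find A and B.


Let A = 8k, B = 17k.
17k - 8k = 252
9k = 252 → k = 252/9 = 28
A = 8×28 = 224, B = 17×28 = 476
= A = 224, B = 476

A = 224, B = 476


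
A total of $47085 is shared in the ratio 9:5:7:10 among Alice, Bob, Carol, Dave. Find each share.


Total parts = 9 + 5 + 7 + 10 = 31
Alice: 47085 × 9/31 = 13669.84
Bob: 47085 × 5/31 = 7594.35
Carol: 47085 × 7/31 = 10632.10
Dave: 47085 × 10/31 = 15188.71
= Alice: $13669.84, Bob: $7594.35, Carol: $10632.10, Dave: $15188.71

Alice: $13669.84, Bob: $7594.35, Carol: $10632.10, Dave: $15188.71


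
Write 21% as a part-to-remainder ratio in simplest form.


21% means 21 parts out of 100; remainder = 79
Part : remainder = 21:79
GCD = 1
= 21:79

21:79


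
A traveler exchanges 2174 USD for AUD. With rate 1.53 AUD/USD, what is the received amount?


Amount × rate = 2174 × 1.53
= 3326.22 AUD

3326.22 AUD


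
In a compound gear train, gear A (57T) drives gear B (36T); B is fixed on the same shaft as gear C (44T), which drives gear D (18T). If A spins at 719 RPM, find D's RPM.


Stage 1: RPM_B = RPM_A × t_A/t_B = 719 × 57/36 = 40983/36 ≈ 1138.42
B and C share a shaft → RPM_C = RPM_B
Stage 2: RPM_D = RPM_C × t_C/t_D = RPM_A × (t_A×t_C)/(t_B×t_D)
Overall ratio = (57×44)/(36×18) = 2508/648
RPM_D = 719 × 2508/648 = 1803252/648
≈ 2782.80 RPM

2782.80 RPM


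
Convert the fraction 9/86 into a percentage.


Percentage = (part / whole) × 100
= (9 / 86) × 100
≈ 10.47%

10.47%


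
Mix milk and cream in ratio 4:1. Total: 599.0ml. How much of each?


Total parts = 4 + 1 = 5
milk: 599.0 × 4/5 = 479.2ml
cream: 599.0 × 1/5 = 119.8ml
= 479.2ml and 119.8ml

479.2ml and 119.8ml


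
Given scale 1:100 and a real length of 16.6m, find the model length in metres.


Model size = real / scale
= 16.6 / 100
= 0.1660 m

0.1660 m


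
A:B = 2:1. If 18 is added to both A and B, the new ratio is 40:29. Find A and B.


Let A = 2k, B = 1k.
(2k + 18) / (1k + 18) = 40/29
Cross-multiply: 29(2k + 18) = 40(1k + 18)
58k + 522 = 40k + 720
58k - 40k = 720 - 522
18k = 198
k = 198/18 = 11
A = 2×11 = 22, B = 1×11 = 11
= A = 22, B = 11

A = 22, B = 11


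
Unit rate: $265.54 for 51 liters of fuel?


Unit rate = total / quantity
= 265.54 / 51
= $5.21 per unit

$5.21 per unit


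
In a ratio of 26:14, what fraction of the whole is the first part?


Total parts = 26 + 14 = 40
First part: 26/40 = 13/20
= 13/20

13/20


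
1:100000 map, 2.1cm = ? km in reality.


Real distance = map distance × scale
= 2.1cm × 100000
= 210000 cm = 2100.0 m
= 2.100 km

2.100 km


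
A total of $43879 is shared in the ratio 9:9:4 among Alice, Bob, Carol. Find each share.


Total parts = 9 + 9 + 4 = 22
Alice: 43879 × 9/22 = 17950.50
Bob: 43879 × 9/22 = 17950.50
Carol: 43879 × 4/22 = 7978.00
= Alice: $17950.50, Bob: $17950.50, Carol: $7978.00

Alice: $17950.50, Bob: $17950.50, Carol: $7978.00


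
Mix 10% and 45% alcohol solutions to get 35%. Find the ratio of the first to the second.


Let x parts of 10% mix with y parts of 45%.
10x + 45y = 35(x + y)
10x + 45y = 35x + 35y
x(10 - 35) = y(35 - 45)
x/y = (45 - 35)/(35 - 10) = 10/25
Simplify: 2:5
= 2:5

2:5


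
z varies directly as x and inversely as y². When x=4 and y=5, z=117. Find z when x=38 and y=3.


z = k·x/y²
Solve for k using the known point: k = z·y²/x = 117×25/4 = 2925/4 = 731.2500
Now evaluate at x=38, y=3:
z = k × 38 / 9 = (2925 × 38) / (4 × 9) = 111150/36
= 3087.5000

3087.5000


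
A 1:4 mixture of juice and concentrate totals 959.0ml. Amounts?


Total parts = 1 + 4 = 5
juice: 959.0 × 1/5 = 191.8ml
concentrate: 959.0 × 4/5 = 767.2ml
= 191.8ml and 767.2ml

191.8ml and 767.2ml


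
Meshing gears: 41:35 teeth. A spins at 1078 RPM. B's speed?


Gear ratio = 41:35 = 41:35
RPM_B = RPM_A × (teeth_A / teeth_B)
= 1078 × (41/35)
= 1262.8 RPM

1262.8 RPM


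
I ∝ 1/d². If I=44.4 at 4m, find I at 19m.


I₁d₁² = I₂d₂²
I₂ = I₁ × (d₁/d₂)²
= 44.4 × (4/19)²
= 44.4 × 16/361
= 710.4/361
≈ 1.9679

1.9679


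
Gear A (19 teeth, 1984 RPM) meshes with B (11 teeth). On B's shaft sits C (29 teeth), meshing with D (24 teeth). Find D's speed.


Stage 1: RPM_B = RPM_A × t_A/t_B = 1984 × 19/11 = 37696/11 ≈ 3426.91
B and C share a shaft → RPM_C = RPM_B
Stage 2: RPM_D = RPM_C × t_C/t_D = RPM_A × (t_A×t_C)/(t_B×t_D)
Overall ratio = (19×29)/(11×24) = 551/264
RPM_D = 1984 × 551/264 = 1093184/264
≈ 4140.85 RPM

4140.85 RPM


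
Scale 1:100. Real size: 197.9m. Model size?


Model size = real / scale
= 197.9 / 100
= 1.9790 m

1.9790 m


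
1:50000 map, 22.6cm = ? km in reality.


Real distance = map distance × scale
= 22.6cm × 50000
= 1130000 cm = 11300.0 m
= 11.300 km

11.300 km


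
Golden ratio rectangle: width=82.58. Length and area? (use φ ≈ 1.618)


φ = (1 + √5) / 2 ≈ 1.618
Length = width × φ = 82.58 × 1.618 = 133.61444
≈ 133.61
Area = width × length = 82.58 × 133.61444 = 11033.8804552 ≈ 11033.88
= Length: 133.61, Area: 11033.88

Length: 133.61, Area: 11033.88


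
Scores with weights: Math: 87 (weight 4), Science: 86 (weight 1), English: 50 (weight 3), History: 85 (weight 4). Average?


Numerator = 87×4 + 86×1 + 50×3 + 85×4
= 348 + 86 + 150 + 340
= 924
Total weight = 12
Weighted avg = 924/12
= 77.00

77.00


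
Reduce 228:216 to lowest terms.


GCD(228, 216) = 12
228/12 : 216/12
= 19:18

19:18


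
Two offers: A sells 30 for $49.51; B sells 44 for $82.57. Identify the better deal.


Deal A: $49.51/30 = $1.6503/unit
Deal B: $82.57/44 = $1.8766/unit
A is cheaper per unit
= Deal A

Deal A


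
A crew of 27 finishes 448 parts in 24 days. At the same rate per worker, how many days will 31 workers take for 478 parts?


Days ∝ work / workers, so d₂ = d₁ × (m₁/m₂) × (w₂/w₁)
Workers factor (inverse): 27/31 ≈ 0.8710
Work factor (direct): 478/448 ≈ 1.0670
d₂ = 24 × 27/31 × 478/448 = (24 × 27 × 478) / (31 × 448) = 309744/13888
≈ 22.30 days

22.30 days


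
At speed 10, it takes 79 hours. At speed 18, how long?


Inverse proportion: x × y = constant
k = 10 × 79 = 790
y₂ = k / 18 = 790 / 18
= 43.89

43.89


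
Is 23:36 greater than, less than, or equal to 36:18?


23/36 = 0.6389
36/18 = 2.0000
0.6389 < 2.0000, so 23:36 is less
= less than

less than


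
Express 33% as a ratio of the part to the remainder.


33% means 33 parts out of 100; remainder = 67
Part : remainder = 33:67
GCD = 1
= 33:67

33:67


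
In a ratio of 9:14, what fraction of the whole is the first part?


Total parts = 9 + 14 = 23
First part: 9/23 = 9/23
= 9/23

9/23


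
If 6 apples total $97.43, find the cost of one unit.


Unit rate = total / quantity
= 97.43 / 6
= $16.24 per unit

$16.24 per unit


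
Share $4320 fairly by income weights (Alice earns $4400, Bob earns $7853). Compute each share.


Total income = 4400 + 7853 = $12253
Alice: $4320 × 4400/12253 = $1551.29
Bob: $4320 × 7853/12253 = $2768.71
= Alice: $1551.29, Bob: $2768.71

Alice: $1551.29, Bob: $2768.71


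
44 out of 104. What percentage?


Percentage = (part / whole) × 100
= (44 / 104) × 100
≈ 42.31%

42.31%


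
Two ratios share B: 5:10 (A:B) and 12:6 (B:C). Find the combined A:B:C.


Match B: multiply A:B by 12 → 60:120
Multiply B:C by 10 → 120:60
Combined: 60:120:60
GCD = 60
= 1:2:1

1:2:1


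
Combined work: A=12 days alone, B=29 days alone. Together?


Rate of A = 1/12 per day
Rate of B = 1/29 per day
Combined rate = 1/12 + 1/29 = 41/348 ≈ 0.1178 per day
Days = 1 / combined rate = 348/41
≈ 8.49 days

8.49 days


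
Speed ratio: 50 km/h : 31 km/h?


Ratio = 50:31
GCD = 1
Simplified = 50:31
Time ratio (same distance) = 31:50
Speed ratio = 50:31

50:31


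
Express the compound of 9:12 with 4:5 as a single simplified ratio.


Compound ratio = (9×4) : (12×5)
= 36:60
GCD = 12
= 3:5

3:5


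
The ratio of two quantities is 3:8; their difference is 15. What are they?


Let A = 3k, B = 8k.
8k - 3k = 15
5k = 15 → k = 15/5 = 3
A = 3×3 = 9, B = 8×3 = 24
= A = 9, B = 24

A = 9, B = 24


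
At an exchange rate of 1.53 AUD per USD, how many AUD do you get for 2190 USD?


Amount × rate = 2190 × 1.53
= 3350.70 AUD

3350.70 AUD


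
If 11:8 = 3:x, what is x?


Cross multiply: 11 × x = 8 × 3
11x = 24
x = 24 / 11
= 2.18

2.18


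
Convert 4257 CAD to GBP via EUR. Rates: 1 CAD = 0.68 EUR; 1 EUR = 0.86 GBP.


Step 1: 4257 CAD × 0.68 = 2894.76 EUR
Step 2: 2894.76 EUR × 0.86 = 2489.49 GBP
Implied rate CAD→GBP = 0.68 × 0.86 = 0.5848
= 2489.49 GBP

2489.49 GBP


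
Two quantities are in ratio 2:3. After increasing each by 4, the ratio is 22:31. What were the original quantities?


Let A = 2k, B = 3k.
(2k + 4) / (3k + 4) = 22/31
Cross-multiply: 31(2k + 4) = 22(3k + 4)
62k + 124 = 66k + 88
62k - 66k = 88 - 124
-4k = -36
k = -36/-4 = 9
A = 2×9 = 18, B = 3×9 = 27
= A = 18, B = 27

A = 18, B = 27


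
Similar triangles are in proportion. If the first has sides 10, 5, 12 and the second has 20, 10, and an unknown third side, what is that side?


Scale factor = 20/10 = 2
Missing side = 12 × 2
= 24.0

24.0


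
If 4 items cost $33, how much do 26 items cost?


Direct proportion: y/x = constant
k = 33/4 = 8.2500
y₂ = k × 26 = 33 × 26 / 4 = 858/4
= 214.50

214.50


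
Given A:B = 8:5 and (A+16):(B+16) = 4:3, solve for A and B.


Let A = 8k, B = 5k.
(8k + 16) / (5k + 16) = 4/3
Cross-multiply: 3(8k + 16) = 4(5k + 16)
24k + 48 = 20k + 64
24k - 20k = 64 - 48
4k = 16
k = 16/4 = 4
A = 8×4 = 32, B = 5×4 = 20
= A = 32, B = 20

A = 32, B = 20


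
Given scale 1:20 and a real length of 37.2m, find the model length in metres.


Model size = real / scale
= 37.2 / 20
= 1.8600 m

1.8600 m


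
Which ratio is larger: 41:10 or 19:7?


41/10 = 4.1000
19/7 = 2.7143
4.1000 > 2.7143, so 41:10 is greater
= 41:10

41:10


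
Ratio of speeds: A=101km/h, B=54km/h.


Ratio = 101:54
GCD = 1
Simplified = 101:54
Time ratio (same distance) = 54:101
Speed ratio = 101:54

101:54


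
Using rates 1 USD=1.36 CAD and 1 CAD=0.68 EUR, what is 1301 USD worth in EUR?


Step 1: 1301 USD × 1.36 = 1769.36 CAD
Step 2: 1769.36 CAD × 0.68 = 1203.16 EUR
Implied rate USD→EUR = 1.36 × 0.68 = 0.9248
= 1203.16 EUR

1203.16 EUR


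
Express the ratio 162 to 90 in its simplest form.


GCD(162, 90) = 18
162/18 : 90/18
= 9:5

9:5


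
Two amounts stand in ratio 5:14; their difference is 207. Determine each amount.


Let A = 5k, B = 14k.
14k - 5k = 207
9k = 207 → k = 207/9 = 23
A = 5×23 = 115, B = 14×23 = 322
= A = 115, B = 322

A = 115, B = 322


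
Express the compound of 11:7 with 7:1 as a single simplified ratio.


Compound ratio = (11×7) : (7×1)
= 77:7
GCD = 7
= 11:1

11:1


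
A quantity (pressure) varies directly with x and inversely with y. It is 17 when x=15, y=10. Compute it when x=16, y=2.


z = k·x/y
Solve for k using the known point: k = z·y/x = 17×10/15 = 170/15 ≈ 11.3333
Now evaluate at x=16, y=2:
z = k × 16 / 2 = (170 × 16) / (15 × 2) = 2720/30
≈ 90.6667

90.6667


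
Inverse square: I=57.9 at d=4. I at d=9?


I₁d₁² = I₂d₂²
I₂ = I₁ × (d₁/d₂)²
= 57.9 × (4/9)²
= 57.9 × 16/81
= 926.4/81
≈ 11.4370

11.4370


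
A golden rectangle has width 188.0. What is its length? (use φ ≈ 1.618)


φ = (1 + √5) / 2 ≈ 1.618
Length = width × φ = 188.0 × 1.618 = 304.184
≈ 304.18

304.18


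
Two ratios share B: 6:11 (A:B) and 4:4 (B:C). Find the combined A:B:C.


Match B: multiply A:B by 4 → 24:44
Multiply B:C by 11 → 44:44
Combined: 24:44:44
GCD = 4
= 6:11:11

6:11:11


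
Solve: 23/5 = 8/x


Cross multiply: 23 × x = 5 × 8
23x = 40
x = 40 / 23
= 1.74

1.74


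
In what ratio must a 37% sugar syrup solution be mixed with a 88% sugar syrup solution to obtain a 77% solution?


Let x parts of 37% mix with y parts of 88%.
37x + 88y = 77(x + y)
37x + 88y = 77x + 77y
x(37 - 77) = y(77 - 88)
x/y = (88 - 77)/(77 - 37) = 11/40
Simplify: 11:40
= 11:40

11:40


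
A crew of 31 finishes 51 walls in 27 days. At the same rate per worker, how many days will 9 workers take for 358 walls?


Days ∝ work / workers, so d₂ = d₁ × (m₁/m₂) × (w₂/w₁)
Workers factor (inverse): 31/9 ≈ 3.4444
Work factor (direct): 358/51 ≈ 7.0196
d₂ = 27 × 31/9 × 358/51 = (27 × 31 × 358) / (9 × 51) = 299646/459
≈ 652.82 days

652.82 days


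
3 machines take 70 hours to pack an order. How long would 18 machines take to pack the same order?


Inverse proportion: x × y = constant
k = 3 × 70 = 210
y₂ = k / 18 = 210 / 18
= 11.67

11.67


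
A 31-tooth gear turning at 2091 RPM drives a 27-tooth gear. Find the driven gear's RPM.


Gear ratio = 31:27 = 31:27
RPM_B = RPM_A × (teeth_A / teeth_B)
= 2091 × (31/27)
= 2400.8 RPM

2400.8 RPM


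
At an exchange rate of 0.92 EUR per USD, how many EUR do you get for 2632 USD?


Amount × rate = 2632 × 0.92
= 2421.44 EUR

2421.44 EUR


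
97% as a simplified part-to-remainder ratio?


97% means 97 parts out of 100; remainder = 3
Part : remainder = 97:3
GCD = 1
= 97:3

97:3


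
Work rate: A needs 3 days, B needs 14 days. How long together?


Rate of A = 1/3 per day
Rate of B = 1/14 per day
Combined rate = 1/3 + 1/14 = 17/42 ≈ 0.4048 per day
Days = 1 / combined rate = 42/17
≈ 2.47 days

2.47 days


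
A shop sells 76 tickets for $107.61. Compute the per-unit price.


Unit rate = total / quantity
= 107.61 / 76
= $1.42 per unit

$1.42 per unit


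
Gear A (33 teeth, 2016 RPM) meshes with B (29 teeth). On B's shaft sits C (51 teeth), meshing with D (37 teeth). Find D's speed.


Stage 1: RPM_B = RPM_A × t_A/t_B = 2016 × 33/29 = 66528/29 ≈ 2294.07
B and C share a shaft → RPM_C = RPM_B
Stage 2: RPM_D = RPM_C × t_C/t_D = RPM_A × (t_A×t_C)/(t_B×t_D)
Overall ratio = (33×51)/(29×37) = 1683/1073
RPM_D = 2016 × 1683/1073 = 3392928/1073
≈ 3162.10 RPM

3162.10 RPM


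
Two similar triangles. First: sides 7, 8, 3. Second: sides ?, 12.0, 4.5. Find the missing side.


Scale factor = 12.0/8 = 1.5
Missing side = 7 × 1.5
= 10.5

10.5


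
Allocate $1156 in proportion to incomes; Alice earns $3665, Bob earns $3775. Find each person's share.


Total income = 3665 + 3775 = $7440
Alice: $1156 × 3665/7440 = $569.45
Bob: $1156 × 3775/7440 = $586.55
= Alice: $569.45, Bob: $586.55

Alice: $569.45, Bob: $586.55


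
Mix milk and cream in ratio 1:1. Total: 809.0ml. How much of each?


Total parts = 1 + 1 = 2
milk: 809.0 × 1/2 = 404.5ml
cream: 809.0 × 1/2 = 404.5ml
= 404.5ml and 404.5ml

404.5ml and 404.5ml


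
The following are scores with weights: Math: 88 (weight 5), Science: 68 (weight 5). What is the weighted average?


Numerator = 88×5 + 68×5
= 440 + 340
= 780
Total weight = 10
Weighted avg = 780/10
= 78.00

78.00


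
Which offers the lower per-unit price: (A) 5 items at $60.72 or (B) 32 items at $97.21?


Deal A: $60.72/5 = $12.1440/unit
Deal B: $97.21/32 = $3.0378/unit
B is cheaper per unit
= Deal B

Deal B


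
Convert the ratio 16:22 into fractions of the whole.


Total parts = 16 + 22 = 38
First part: 16/38 = 8/19
Second part: 22/38 = 11/19
= 8/19 and 11/19

8/19 and 11/19


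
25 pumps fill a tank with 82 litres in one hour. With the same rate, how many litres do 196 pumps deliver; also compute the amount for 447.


Direct proportion: y/x = constant
k = 82/25 = 3.2800
y at x=196: k × 196 = 82 × 196 / 25 = 16072/25 = 642.88
y at x=447: k × 447 = 82 × 447 / 25 = 36654/25 = 1466.16
= 642.88 and 1466.16

642.88 and 1466.16


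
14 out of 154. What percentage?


Percentage = (part / whole) × 100
= (14 / 154) × 100
≈ 9.09%

9.09%


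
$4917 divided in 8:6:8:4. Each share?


Total parts = 8 + 6 + 8 + 4 = 26
Part 1: 4917 × 8/26 = 1512.92
Part 2: 4917 × 6/26 = 1134.69
Part 3: 4917 × 8/26 = 1512.92
Part 4: 4917 × 4/26 = 756.46
= Part 1: $1512.92, Part 2: $1134.69, Part 3: $1512.92, Part 4: $756.46

Part 1: $1512.92, Part 2: $1134.69, Part 3: $1512.92, Part 4: $756.46


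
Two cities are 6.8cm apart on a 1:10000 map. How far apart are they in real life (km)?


Real distance = map distance × scale
= 6.8cm × 10000
= 68000 cm = 680.0 m
= 0.680 km

0.680 km


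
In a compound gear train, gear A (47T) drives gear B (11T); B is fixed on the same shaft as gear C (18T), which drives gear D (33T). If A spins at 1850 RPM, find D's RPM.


Stage 1: RPM_B = RPM_A × t_A/t_B = 1850 × 47/11 = 86950/11 ≈ 7904.55
B and C share a shaft → RPM_C = RPM_B
Stage 2: RPM_D = RPM_C × t_C/t_D = RPM_A × (t_A×t_C)/(t_B×t_D)
Overall ratio = (47×18)/(11×33) = 846/363
RPM_D = 1850 × 846/363 = 1565100/363
≈ 4311.57 RPM

4311.57 RPM


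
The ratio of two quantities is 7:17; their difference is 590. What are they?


Let A = 7k, B = 17k.
17k - 7k = 590
10k = 590 → k = 590/10 = 59
A = 7×59 = 413, B = 17×59 = 1003
= A = 413, B = 1003

A = 413, B = 1003


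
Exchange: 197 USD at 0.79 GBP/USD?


Amount × rate = 197 × 0.79
= 155.63 GBP

155.63 GBP


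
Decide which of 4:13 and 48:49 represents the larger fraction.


4/13 = 0.3077
48/49 = 0.9796
0.3077 < 0.9796, so 4:13 is less
= 48:49

48:49


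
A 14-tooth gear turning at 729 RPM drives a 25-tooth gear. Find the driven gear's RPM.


Gear ratio = 14:25 = 14:25
RPM_B = RPM_A × (teeth_A / teeth_B)
= 729 × (14/25)
= 408.2 RPM

408.2 RPM


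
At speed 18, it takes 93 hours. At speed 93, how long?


Inverse proportion: x × y = constant
k = 18 × 93 = 1674
y₂ = k / 93 = 1674 / 93
= 18.00

18.00


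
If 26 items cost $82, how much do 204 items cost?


Direct proportion: y/x = constant
k = 82/26 ≈ 3.1538
y₂ = k × 204 = 82 × 204 / 26 = 16728/26
≈ 643.38

643.38


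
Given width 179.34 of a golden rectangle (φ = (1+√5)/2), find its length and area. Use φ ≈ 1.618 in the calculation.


φ = (1 + √5) / 2 ≈ 1.618
Length = width × φ = 179.34 × 1.618 = 290.17212
≈ 290.17
Area = width × length = 179.34 × 290.17212 = 52039.4680008 ≈ 52039.47
= Length: 290.17, Area: 52039.47

Length: 290.17, Area: 52039.47


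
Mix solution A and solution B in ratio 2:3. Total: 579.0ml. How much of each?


Total parts = 2 + 3 = 5
solution A: 579.0 × 2/5 = 231.6ml
solution B: 579.0 × 3/5 = 347.4ml
= 231.6ml and 347.4ml

231.6ml and 347.4ml


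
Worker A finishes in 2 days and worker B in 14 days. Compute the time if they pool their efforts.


Rate of A = 1/2 per day
Rate of B = 1/14 per day
Combined rate = 1/2 + 1/14 = 16/28 ≈ 0.5714 per day
Days = 1 / combined rate = 28/16
= 1.75 days

1.75 days


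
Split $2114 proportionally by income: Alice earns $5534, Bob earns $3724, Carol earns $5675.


Total income = 5534 + 3724 + 5675 = $14933
Alice: $2114 × 5534/14933 = $783.42
Bob: $2114 × 3724/14933 = $527.19
Carol: $2114 × 5675/14933 = $803.39
= Alice: $783.42, Bob: $527.19, Carol: $803.39

Alice: $783.42, Bob: $527.19, Carol: $803.39


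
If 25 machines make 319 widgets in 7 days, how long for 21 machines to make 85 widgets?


Days ∝ work / workers, so d₂ = d₁ × (m₁/m₂) × (w₂/w₁)
Workers factor (inverse): 25/21 ≈ 1.1905
Work factor (direct): 85/319 ≈ 0.2665
d₂ = 7 × 25/21 × 85/319 = (7 × 25 × 85) / (21 × 319) = 14875/6699
≈ 2.22 days

2.22 days


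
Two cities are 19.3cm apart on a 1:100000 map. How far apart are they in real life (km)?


Real distance = map distance × scale
= 19.3cm × 100000
= 1930000 cm = 19300.0 m
= 19.300 km

19.300 km


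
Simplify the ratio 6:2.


GCD(6, 2) = 2
6/2 : 2/2
= 3:1

3:1


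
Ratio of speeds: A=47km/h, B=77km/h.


Ratio = 47:77
GCD = 1
Simplified = 47:77
Time ratio (same distance) = 77:47
Speed ratio = 47:77

47:77


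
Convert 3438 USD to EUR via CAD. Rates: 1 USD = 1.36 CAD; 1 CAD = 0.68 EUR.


Step 1: 3438 USD × 1.36 = 4675.68 CAD
Step 2: 4675.68 CAD × 0.68 = 3179.46 EUR
Implied rate USD→EUR = 1.36 × 0.68 = 0.9248
= 3179.46 EUR

3179.46 EUR


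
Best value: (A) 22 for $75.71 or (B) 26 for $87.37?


Deal A: $75.71/22 = $3.4414/unit
Deal B: $87.37/26 = $3.3604/unit
B is cheaper per unit
= Deal B

Deal B


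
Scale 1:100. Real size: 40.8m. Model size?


Model size = real / scale
= 40.8 / 100
= 0.4080 m

0.4080 m


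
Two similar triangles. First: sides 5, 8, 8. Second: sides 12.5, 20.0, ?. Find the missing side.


Scale factor = 12.5/5 = 2.5
Missing side = 8 × 2.5
= 20.0

20.0


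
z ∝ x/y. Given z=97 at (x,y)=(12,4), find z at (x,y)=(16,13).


z = k·x/y
Solve for k using the known point: k = z·y/x = 97×4/12 = 388/12 ≈ 32.3333
Now evaluate at x=16, y=13:
z = k × 16 / 13 = (388 × 16) / (12 × 13) = 6208/156
≈ 39.7949

39.7949


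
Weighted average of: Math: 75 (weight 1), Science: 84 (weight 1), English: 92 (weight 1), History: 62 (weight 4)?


Numerator = 75×1 + 84×1 + 92×1 + 62×4
= 75 + 84 + 92 + 248
= 499
Total weight = 7
Weighted avg = 499/7
= 71.29

71.29


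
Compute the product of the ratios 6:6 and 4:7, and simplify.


Compound ratio = (6×4) : (6×7)
= 24:42
GCD = 6
= 4:7

4:7


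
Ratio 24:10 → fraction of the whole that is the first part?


Total parts = 24 + 10 = 34
First part: 24/34 = 12/17
= 12/17

12/17


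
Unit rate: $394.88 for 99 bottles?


Unit rate = total / quantity
= 394.88 / 99
= $3.99 per unit

$3.99 per unit


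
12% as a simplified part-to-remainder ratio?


12% means 12 parts out of 100; remainder = 88
Part : remainder = 12:88
GCD = 4
= 3:22

3:22


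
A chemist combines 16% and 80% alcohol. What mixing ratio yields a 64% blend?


Let x parts of 16% mix with y parts of 80%.
16x + 80y = 64(x + y)
16x + 80y = 64x + 64y
x(16 - 64) = y(64 - 80)
x/y = (80 - 64)/(64 - 16) = 16/48
Simplify: 1:3
= 1:3

1:3


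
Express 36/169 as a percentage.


Percentage = (part / whole) × 100
= (36 / 169) × 100
≈ 21.30%

21.30%


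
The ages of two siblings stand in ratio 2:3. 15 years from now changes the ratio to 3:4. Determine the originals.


Let A = 2k, B = 3k.
(2k + 15) / (3k + 15) = 3/4
Cross-multiply: 4(2k + 15) = 3(3k + 15)
8k + 60 = 9k + 45
8k - 9k = 45 - 60
-1k = -15
k = -15/-1 = 15
A = 2×15 = 30, B = 3×15 = 45
= A = 30, B = 45

A = 30, B = 45


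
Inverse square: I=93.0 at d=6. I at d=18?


I₁d₁² = I₂d₂²
I₂ = I₁ × (d₁/d₂)²
= 93.0 × (6/18)²
= 93.0 × 36/324
= 3348/324
≈ 10.3333

10.3333
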